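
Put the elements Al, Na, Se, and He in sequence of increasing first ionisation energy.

He is in period 1, group 18; Na is in period 3, group 1; Al is in period 3, group 13; Se is in period 4, group 16.
Removing the outermost electron gets harder across a period and easier down a group.
These span different periods and groups, so the two trends combine.
Al > Na: Al lies to the right of Na in period 3, so the across-period effect alone puts Al higher.
Se > Al: period and group pull opposite ways; the across-period shift dominates (941 vs 578 kJ/mol).
He > Se: both effects reinforce here, so He is clearly the higher of the two.
Tabulated first ionization energy (kJ/mol): He 2372, Na 496, Al 578, Se 941.
So from lowest to highest: Na < Al < Se < He.

Na < Al < Se < He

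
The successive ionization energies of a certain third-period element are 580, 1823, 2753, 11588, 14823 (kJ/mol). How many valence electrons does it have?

Look for the largest jump between consecutive ionization energies: IE4/IE3 ≈ 4.2, far larger than any earlier ratio.
That jump marks the point where a core electron is being removed. So the atom has 3 valence electrons.

3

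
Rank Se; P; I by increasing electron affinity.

P is in period 3, group 15; Se is in period 4, group 16; I is in period 5, group 17.
EA tends to increase across a period and decrease down a group, though the pattern is less regular than for IE or radius.
These sit on a diagonal, where the across-period and down-group effects partly cancel.
Se > P: period and group pull opposite ways; the across-period shift dominates (195 vs 72 kJ/mol).
I > Se: the two effects oppose for this pair; the across-period effect wins (295 vs 195 kJ/mol).
Approximate values (kJ/mol): P 72, Se 195, I 295.
So from lowest to highest: P < Se < I.

P < Se < I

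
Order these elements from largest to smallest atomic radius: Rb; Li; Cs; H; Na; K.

H is in period 1, group 1; Li is in period 2, group 1; Na is in period 3, group 1; K is in period 4, group 1; Rb is in period 5, group 1; Cs is in period 6, group 1.
Atomic radius shrinks across a period as nuclear charge pulls the same shell inward, and grows down a group as new shells are added.
All are in group 1, so atomic radius increases down the group.
So from largest to smallest: Cs > Rb > K > Na > Li > H.

Cs > Rb > K > Na > Li > H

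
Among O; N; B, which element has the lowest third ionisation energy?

B

The third ionization energy removes an electron from the +2 ion. For each element: O²⁺ still has 4 valence electrons; N²⁺ still has 3 valence electrons; B²⁺ still has 1 valence electron.
All are still removing valence electrons, so compare the +2 ions as you would atoms: IE_3 generally rises across a period (higher Z_eff) and falls down a group (larger shell), subject to the usual subshell exceptions.
Valence configurations: O²⁺ [He]2s²2p², N²⁺ [He]2s²2p¹, B²⁺ [He]2s¹.
Approximate IE_3 values (kJ/mol): O 5300, N 4578, B 3660.
So the third ionization energies run B < N < O.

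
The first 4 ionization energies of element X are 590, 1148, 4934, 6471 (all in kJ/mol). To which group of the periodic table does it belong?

Look for the largest jump between consecutive ionization energies: IE3/IE2 ≈ 4.3, far larger than any earlier ratio.
That jump marks the point where a core electron is being removed. So the atom has 2 valence electrons.
A main-group element with 2 valence electrons is in group 2.

Group 2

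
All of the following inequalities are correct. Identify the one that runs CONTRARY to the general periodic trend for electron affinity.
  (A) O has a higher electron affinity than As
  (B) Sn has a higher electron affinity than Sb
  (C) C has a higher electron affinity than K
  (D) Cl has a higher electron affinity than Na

The general trend: electron affinity increases across a period and decreases down a group.
(A) O (period 2, group 16) vs As (period 4, group 15): the stated order agrees with the simple trend.
(B) Sn (period 5, group 14) vs Sb (period 5, group 15): the stated order contradicts the simple trend.
(C) C (period 2, group 14) vs K (period 4, group 1): the stated order agrees with the simple trend.
(D) Cl (period 3, group 17) vs Na (period 3, group 1): the stated order agrees with the simple trend.
The exception is (B): adding an electron to Sb's half-filled 5p³ is unfavourable, so Sn has the more exothermic EA.

(B)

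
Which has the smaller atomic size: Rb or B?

B

B is in period 2, group 13; Rb is in period 5, group 1.
Radius decreases left→right (rising Z_eff, same n) and increases top→bottom (higher n).
Neither a single period nor a single group — weigh both effects.
Rb > B: relative to B, both the across-period and down-group shifts push Rb's atomic radius up.
For reference (pm): B 85, Rb 210.
So B has the smaller atomic size (B < Rb).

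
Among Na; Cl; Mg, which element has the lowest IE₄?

Cl

After 3 electrons have been removed, what remains? Na³⁺ is already 2 electrons into the core; Cl³⁺ still has 4 valence electrons; Mg³⁺ is already 1 electron into the core.
Core electrons are held far more tightly than valence electrons, so Na and Mg top the IE_4 order.
Tabulated IE_4 (kJ/mol): Na 9543, Cl 5159, Mg 10543.
So the fourth ionization energies run Cl < Na < Mg.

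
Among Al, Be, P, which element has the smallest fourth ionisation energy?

Consider each +3 ion: Al³⁺ is the bare [Ne] core; Be³⁺ is already 1 electron into the core; P³⁺ still has 2 valence electrons.
Breaking into a closed-shell core is much more expensive than removing a leftover valence electron — Al and Be have the largest IE_4 here.
The numbers (kJ/mol): Al 11577, Be 21007, P 4964.
Hence IE_4: P < Al < Be.

P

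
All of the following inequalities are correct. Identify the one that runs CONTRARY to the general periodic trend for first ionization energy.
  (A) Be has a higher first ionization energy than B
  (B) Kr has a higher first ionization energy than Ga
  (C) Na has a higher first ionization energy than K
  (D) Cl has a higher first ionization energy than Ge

(A)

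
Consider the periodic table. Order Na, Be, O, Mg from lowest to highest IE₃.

O < Na < Mg < Be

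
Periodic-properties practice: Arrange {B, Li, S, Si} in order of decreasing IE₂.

Li > B > S > Si

After 1 electron has been removed, what remains? B⁺ still has 2 valence electrons; Li⁺ is the bare [He] core; S⁺ still has 5 valence electrons; Si⁺ still has 3 valence electrons.
Core electrons are held far more tightly than valence electrons, so Li tops the IE_2 order.
Valence configurations: B⁺ [He]2s², S⁺ [Ne]3s²3p³, Si⁺ [Ne]3s²3p¹.
Approximate IE_2 values (kJ/mol): B 2427, Li 7298, S 2252, Si 1577.
Overall IE_2 order: Si < S < B < Li.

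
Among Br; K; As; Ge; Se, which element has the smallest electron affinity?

K

K is in period 4, group 1; Ge is in period 4, group 14; As is in period 4, group 15; Se is in period 4, group 16; Br is in period 4, group 17.
Atoms with high Z_eff and room in the valence shell (especially the halogens) have the most exothermic electron affinities.
All lie in period 4; the across-period trend (electron affinity increases left to right) applies, with the exception below.
Note the exception: Ge has a higher electron affinity than As, contrary to the simple trend — adding an electron to As's half-filled 4p³ is unfavourable, so Ge (4p²) has the more exothermic EA.
For reference (kJ/mol): K 48, Ge 119, As 78, Se 195, Br 325.
The smallest electron affinity among these belongs to K.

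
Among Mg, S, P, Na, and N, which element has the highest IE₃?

Consider each +2 ion: Mg²⁺ is the bare [Ne] core; S²⁺ still has 4 valence electrons; P²⁺ still has 3 valence electrons; Na²⁺ is already 1 electron into the core; N²⁺ still has 3 valence electrons.
Pulling an electron out of a noble-gas core costs far more than removing a remaining valence electron, so Na and Mg sit at the high end of IE_3.
Valence configurations: S²⁺ [Ne]3s²3p², P²⁺ [Ne]3s²3p¹, N²⁺ [He]2s²2p¹.
The numbers (kJ/mol): Mg 7733, S 3357, P 2914, Na 6910, N 4578.
So the third ionization energies run P < S < N < Na < Mg.

Mg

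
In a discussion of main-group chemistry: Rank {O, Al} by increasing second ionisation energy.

Al < O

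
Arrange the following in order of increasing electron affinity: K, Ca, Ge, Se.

Ca, K, Ge, Se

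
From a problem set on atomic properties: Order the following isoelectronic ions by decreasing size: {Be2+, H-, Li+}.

H- > Li+ > Be2+

All of these have 2 electrons, so size is governed by nuclear charge alone: the more protons, the stronger the pull on the same electron cloud, and the smaller the ion.
Nuclear charges: Be2+ (Z=4), Li+ (Z=3), H- (Z=1).
Largest to smallest: H- > Li+ > Be2+.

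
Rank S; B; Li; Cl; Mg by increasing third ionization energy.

S, B, Cl, Mg, Li

The third ionization energy removes an electron from the +2 ion. For each element: S²⁺ still has 4 valence electrons; B²⁺ still has 1 valence electron; Li²⁺ is already 1 electron into the core; Cl²⁺ still has 5 valence electrons; Mg²⁺ is the bare [Ne] core.
Pulling an electron out of a noble-gas core costs far more than removing a remaining valence electron, so Mg and Li sit at the high end of IE_3.
Valence configurations: S²⁺ [Ne]3s²3p², B²⁺ [He]2s¹, Cl²⁺ [Ne]3s²3p³.
Tabulated IE_3 (kJ/mol): S 3357, B 3660, Li 11815, Cl 3822, Mg 7733.
Hence IE_3: S < B < Cl < Mg < Li.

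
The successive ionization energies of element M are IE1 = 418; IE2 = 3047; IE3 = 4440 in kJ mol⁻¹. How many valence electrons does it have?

1

Look for the largest jump between consecutive ionization energies: IE2/IE1 ≈ 7.3, far larger than any earlier ratio.
That jump marks the point where a core electron is being removed. So the atom has 1 valence electron.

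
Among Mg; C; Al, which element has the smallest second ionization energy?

Mg

After 1 electron has been removed, what remains? Mg⁺ still has 1 valence electron; C⁺ still has 3 valence electrons; Al⁺ still has 2 valence electrons.
All are still removing valence electrons, so compare the +1 ions as you would atoms: IE_2 generally rises across a period (higher Z_eff) and falls down a group (larger shell), subject to the usual subshell exceptions.
Valence configurations: Mg⁺ [Ne]3s¹, C⁺ [He]2s²2p¹, Al⁺ [Ne]3s².
Tabulated IE_2 (kJ/mol): Mg 1451, C 2353, Al 1817.
Putting it together, IE_2: Mg < Al < C.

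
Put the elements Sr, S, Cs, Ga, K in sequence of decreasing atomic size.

Cs, K, Sr, Ga, S

Across a period the added protons contract the valence shell; down a group each new principal shell makes the atom larger.
Here both period and group differ, so the two effects have to be weighed against each other.
Ga > S: both effects reinforce here, so Ga is clearly the larger of the two.
Sr > Ga: both effects reinforce here, so Sr is clearly the larger of the two.
K > Sr: the two effects oppose for this pair; the across-period effect wins (196 vs 185 pm).
Cs > K: Cs sits below K in group 1, so the down-group effect alone puts Cs larger.
For reference (pm): S 103, K 196, Ga 124, Sr 185, Cs 232.
So from largest to smallest: Cs > K > Sr > Ga > S.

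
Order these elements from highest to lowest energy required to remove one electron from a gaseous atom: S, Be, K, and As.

S, As, Be, K

Be is in period 2, group 2; S is in period 3, group 16; K is in period 4, group 1; As is in period 4, group 15.
Across a period the outer electron is held more tightly (higher IE₁); down a group it sits in a higher shell, more shielded, and comes off more easily.
Here both period and group differ, so the two effects have to be weighed against each other.
Be > K: relative to K, both the across-period and down-group shifts push Be's first ionization energy up.
As > Be: the two effects oppose for this pair; the across-period effect wins (947 vs 900 kJ/mol).
S > As: both effects reinforce here, so S is clearly the higher of the two.
Approximate values (kJ/mol): Be 900, S 1000, K 419, As 947.
So from highest to lowest: S > As > Be > K.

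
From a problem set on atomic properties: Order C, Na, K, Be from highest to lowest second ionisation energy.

After 1 electron has been removed, what remains? C⁺ still has 3 valence electrons; Na⁺ is the bare [Ne] core; K⁺ is the bare [Ar] core; Be⁺ still has 1 valence electron.
Core electrons are held far more tightly than valence electrons, so K and Na top the IE_2 order.
Valence configurations: C⁺ [He]2s²2p¹, Be⁺ [He]2s¹.
The numbers (kJ/mol): C 2353, Na 4562, K 3052, Be 1757.
Putting it together, IE_2: Be < C < K < Na.

Na, K, C, Be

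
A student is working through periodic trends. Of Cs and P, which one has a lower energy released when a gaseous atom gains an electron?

P is in period 3, group 15; Cs is in period 6, group 1.
Electron affinity generally becomes more exothermic across a period toward the halogens and less exothermic down a group.
Neither a single period nor a single group — weigh both effects.
P > Cs: both effects reinforce here, so P is clearly the higher of the two.
Tabulated electron affinity (kJ/mol): P 72, Cs 46.
So Cs has the lower energy released when a gaseous atom gains an electron (Cs < P).

Cs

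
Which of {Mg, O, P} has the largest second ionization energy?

O

After 1 electron has been removed, what remains? Mg⁺ still has 1 valence electron; O⁺ still has 5 valence electrons; P⁺ still has 4 valence electrons.
All are still removing valence electrons, so compare the +1 ions as you would atoms: IE_2 generally rises across a period (higher Z_eff) and falls down a group (larger shell), subject to the usual subshell exceptions.
Valence configurations: Mg⁺ [Ne]3s¹, O⁺ [He]2s²2p³, P⁺ [Ne]3s²3p².
Approximate IE_2 values (kJ/mol): Mg 1451, O 3388, P 1907.
Hence IE_2: Mg < P < O.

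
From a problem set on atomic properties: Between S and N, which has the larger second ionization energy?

After 1 electron has been removed, what remains? S⁺ still has 5 valence electrons; N⁺ still has 4 valence electrons.
All are still removing valence electrons, so compare the +1 ions as you would atoms: IE_2 generally rises across a period (higher Z_eff) and falls down a group (larger shell), subject to the usual subshell exceptions.
Valence configurations: S⁺ [Ne]3s²3p³, N⁺ [He]2s²2p².
The numbers (kJ/mol): S 2252, N 2856.
Overall IE_2 order: S < N.

N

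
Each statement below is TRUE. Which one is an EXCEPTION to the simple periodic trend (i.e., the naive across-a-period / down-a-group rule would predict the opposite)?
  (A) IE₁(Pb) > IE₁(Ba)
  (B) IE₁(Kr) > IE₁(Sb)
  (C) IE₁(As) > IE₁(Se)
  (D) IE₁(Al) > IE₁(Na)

(C)

The general trend: IE₁ increases across a period and decreases down a group.
(A) Pb (period 6, group 14) vs Ba (period 6, group 2): the stated order agrees with the simple trend.
(B) Kr (period 4, group 18) vs Sb (period 5, group 15): the stated order agrees with the simple trend.
(C) As (period 4, group 15) vs Se (period 4, group 16): the stated order contradicts the simple trend.
(D) Al (period 3, group 13) vs Na (period 3, group 1): the stated order agrees with the simple trend.
The exception is (C): Se (4p⁴) ionizes more easily than half-filled As (4p³).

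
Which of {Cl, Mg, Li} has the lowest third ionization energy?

Cl

IE_3 is the cost of taking one more electron from the +2 cation: Cl²⁺ still has 5 valence electrons; Mg²⁺ is the bare [Ne] core; Li²⁺ is already 1 electron into the core.
Core electrons are held far more tightly than valence electrons, so Mg and Li top the IE_3 order.
Approximate IE_3 values (kJ/mol): Cl 3822, Mg 7733, Li 11815.
So the third ionization energies run Cl < Mg < Li.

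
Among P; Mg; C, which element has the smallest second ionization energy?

Mg

Consider each +1 ion: P⁺ still has 4 valence electrons; Mg⁺ still has 1 valence electron; C⁺ still has 3 valence electrons.
All are still removing valence electrons, so compare the +1 ions as you would atoms: IE_2 generally rises across a period (higher Z_eff) and falls down a group (larger shell), subject to the usual subshell exceptions.
Valence configurations: P⁺ [Ne]3s²3p², Mg⁺ [Ne]3s¹, C⁺ [He]2s²2p¹.
Tabulated IE_2 (kJ/mol): P 1907, Mg 1451, C 2353.
So the second ionization energies run Mg < P < C.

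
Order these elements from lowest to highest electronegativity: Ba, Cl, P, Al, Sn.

Ba < Al < Sn < P < Cl

Al is in period 3, group 13; P is in period 3, group 15; Cl is in period 3, group 17; Sn is in period 5, group 14; Ba is in period 6, group 2.
Atoms toward the upper right of the periodic table pull bonding electrons most strongly.
Neither a single period nor a single group — weigh both effects.
Al > Ba: relative to Ba, both the across-period and down-group shifts push Al's electronegativity up.
Sn > Al: the two effects oppose for this pair; the across-period effect wins (1.96 vs 1.61).
P > Sn: relative to Sn, both the across-period and down-group shifts push P's electronegativity up.
Cl > P: Cl lies to the right of P in period 3, so the across-period effect alone puts Cl higher.
For reference (Pauling): Al 1.61, P 2.19, Cl 3.16, Sn 1.96, Ba 0.89.
So from lowest to highest: Ba < Al < Sn < P < Cl.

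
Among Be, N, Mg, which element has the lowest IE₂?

Mg

The second ionization energy removes an electron from the +1 ion. For each element: Be⁺ still has 1 valence electron; N⁺ still has 4 valence electrons; Mg⁺ still has 1 valence electron.
All are still removing valence electrons, so compare the +1 ions as you would atoms: IE_2 generally rises across a period (higher Z_eff) and falls down a group (larger shell), subject to the usual subshell exceptions.
Valence configurations: Be⁺ [He]2s¹, N⁺ [He]2s²2p², Mg⁺ [Ne]3s¹.
Approximate IE_2 values (kJ/mol): Be 1757, N 2856, Mg 1451.
Putting it together, IE_2: Mg < Be < N.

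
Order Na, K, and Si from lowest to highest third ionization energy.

Si < K < Na

Consider each +2 ion: Na²⁺ is already 1 electron into the core; K²⁺ is already 1 electron into the core; Si²⁺ still has 2 valence electrons.
Pulling an electron out of a noble-gas core costs far more than removing a remaining valence electron, so K and Na sit at the high end of IE_3.
The numbers (kJ/mol): Na 6910, K 4420, Si 3232.
Hence IE_3: Si < K < Na.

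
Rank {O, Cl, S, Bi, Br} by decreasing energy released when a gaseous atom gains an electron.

O is in period 2, group 16; S is in period 3, group 16; Cl is in period 3, group 17; Br is in period 4, group 17; Bi is in period 6, group 15.
Electron affinity generally becomes more exothermic across a period toward the halogens and less exothermic down a group.
Here both period and group differ, so the two effects have to be weighed against each other.
O > Bi: relative to Bi, both the across-period and down-group shifts push O's electron affinity up.
S > O: this pair runs against the simple trend — see the exception note.
Br > S: period and group pull opposite ways; the across-period shift dominates (325 vs 200 kJ/mol).
Cl > Br: they share group 17; the group trend gives Cl the larger value.
Note the exception: S has a higher electron affinity than O, contrary to the simple trend — the compact 2p subshell of O repels the added electron more than S's larger 3p does.
For reference (kJ/mol): O 141, S 200, Cl 349, Br 325, Bi 91.
So from highest to lowest: Cl > Br > S > O > Bi.

Cl > Br > S > O > Bi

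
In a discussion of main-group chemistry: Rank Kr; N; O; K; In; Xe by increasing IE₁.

K < In < Xe < O < Kr < N

N is in period 2, group 15; O is in period 2, group 16; K is in period 4, group 1; Kr is in period 4, group 18; In is in period 5, group 13; Xe is in period 5, group 18.
IE₁ increases left→right with effective nuclear charge and decreases top→bottom as the valence shell moves farther out.
These span different periods and groups, so the two trends combine.
In > K: the two effects oppose for this pair; the across-period effect wins (558 vs 419 kJ/mol).
Xe > In: Xe lies to the right of In in period 5, so the across-period effect alone puts Xe higher.
O > Xe: period and group pull opposite ways; the down-group shift dominates (1314 vs 1170 kJ/mol).
Kr > O: the two effects oppose for this pair; the across-period effect wins (1351 vs 1314 kJ/mol).
N > Kr: period and group pull opposite ways; the down-group shift dominates (1402 vs 1351 kJ/mol).
Note the exception: N has a higher first ionization energy than O, contrary to the simple trend — pairing an electron in O's 2p⁴ costs repulsion energy, so O ionizes more easily than half-filled N (2p³).
Approximate values (kJ/mol): N 1402, O 1314, K 419, Kr 1351, In 558, Xe 1170.
So from lowest to highest: K < In < Xe < O < Kr < N.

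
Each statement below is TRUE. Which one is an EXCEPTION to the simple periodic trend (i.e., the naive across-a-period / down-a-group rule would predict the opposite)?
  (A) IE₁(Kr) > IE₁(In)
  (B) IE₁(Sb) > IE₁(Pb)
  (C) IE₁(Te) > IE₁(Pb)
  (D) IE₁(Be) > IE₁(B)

The general trend: first ionization energy increases across a period and decreases down a group.
(A) Kr (period 4, group 18) vs In (period 5, group 13): the stated order agrees with the simple trend.
(B) Sb (period 5, group 15) vs Pb (period 6, group 14): the stated order agrees with the simple trend.
(C) Te (period 5, group 16) vs Pb (period 6, group 14): the stated order agrees with the simple trend.
(D) Be (period 2, group 2) vs B (period 2, group 13): the stated order contradicts the simple trend.
The exception is (D): removing B's lone 2p electron is easier than breaking Be's filled 2s².

(D)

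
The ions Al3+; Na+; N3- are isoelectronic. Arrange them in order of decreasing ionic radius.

N3- > Na+ > Al3+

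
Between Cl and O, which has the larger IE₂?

O

After 1 electron has been removed, what remains? Cl⁺ still has 6 valence electrons; O⁺ still has 5 valence electrons.
All are still removing valence electrons, so compare the +1 ions as you would atoms: IE_2 generally rises across a period (higher Z_eff) and falls down a group (larger shell), subject to the usual subshell exceptions.
Valence configurations: Cl⁺ [Ne]3s²3p⁴, O⁺ [He]2s²2p³.
Approximate IE_2 values (kJ/mol): Cl 2298, O 3388.
Overall IE_2 order: Cl < O.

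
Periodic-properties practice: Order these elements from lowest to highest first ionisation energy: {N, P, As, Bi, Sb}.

N is in period 2, group 15; P is in period 3, group 15; As is in period 4, group 15; Sb is in period 5, group 15; Bi is in period 6, group 15.
Removing the outermost electron gets harder across a period and easier down a group.
All are in group 15, so first ionization energy increases up the group.
So from lowest to highest: Bi < Sb < As < P < N.

Bi < Sb < As < P < N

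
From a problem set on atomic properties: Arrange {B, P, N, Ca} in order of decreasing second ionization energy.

The second ionization energy removes an electron from the +1 ion. For each element: B⁺ still has 2 valence electrons; P⁺ still has 4 valence electrons; N⁺ still has 4 valence electrons; Ca⁺ still has 1 valence electron.
All are still removing valence electrons, so compare the +1 ions as you would atoms: IE_2 generally rises across a period (higher Z_eff) and falls down a group (larger shell), subject to the usual subshell exceptions.
Valence configurations: B⁺ [He]2s², P⁺ [Ne]3s²3p², N⁺ [He]2s²2p², Ca⁺ [Ar]4s¹.
Approximate IE_2 values (kJ/mol): B 2427, P 1907, N 2856, Ca 1145.
So the second ionization energies run Ca < P < B < N.

N > B > P > Ca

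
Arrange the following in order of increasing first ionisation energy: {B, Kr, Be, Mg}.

Mg < B < Be < Kr

Be is in period 2, group 2; B is in period 2, group 13; Mg is in period 3, group 2; Kr is in period 4, group 18.
First ionization energy rises across a period (greater Z_eff holds electrons more tightly) and falls down a group (valence electrons are farther from the nucleus).
Here both period and group differ, so the two effects have to be weighed against each other.
B > Mg: both effects reinforce here, so B is clearly the higher of the two.
Be > B: this pair runs against the simple trend — see the exception note.
Kr > Be: the two effects oppose for this pair; the across-period effect wins (1351 vs 900 kJ/mol).
Note the exception: Be has a higher first ionization energy than B, contrary to the simple trend — removing B's lone 2p electron is easier than breaking Be's filled 2s².
Approximate values (kJ/mol): Be 900, B 801, Mg 738, Kr 1351.
So from lowest to highest: Mg < B < Be < Kr.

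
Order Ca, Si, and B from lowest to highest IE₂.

The second ionization energy removes an electron from the +1 ion. For each element: Ca⁺ still has 1 valence electron; Si⁺ still has 3 valence electrons; B⁺ still has 2 valence electrons.
All are still removing valence electrons, so compare the +1 ions as you would atoms: IE_2 generally rises across a period (higher Z_eff) and falls down a group (larger shell), subject to the usual subshell exceptions.
Valence configurations: Ca⁺ [Ar]4s¹, Si⁺ [Ne]3s²3p¹, B⁺ [He]2s².
Approximate IE_2 values (kJ/mol): Ca 1145, Si 1577, B 2427.
Overall IE_2 order: Ca < Si < B.

Ca < Si < B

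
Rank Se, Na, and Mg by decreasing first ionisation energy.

Na is in period 3, group 1; Mg is in period 3, group 2; Se is in period 4, group 16.
First ionization energy rises across a period (greater Z_eff holds electrons more tightly) and falls down a group (valence electrons are farther from the nucleus).
Here both period and group differ, so the two effects have to be weighed against each other.
Mg > Na: both are in period 3; the period trend gives Mg the larger value.
Se > Mg: period and group pull opposite ways; the across-period shift dominates (941 vs 738 kJ/mol).
For reference (kJ/mol): Na 496, Mg 738, Se 941.
So from highest to lowest: Se > Mg > Na.

Se > Mg > Na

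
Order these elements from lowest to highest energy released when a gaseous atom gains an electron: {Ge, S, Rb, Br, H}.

Electron affinity generally becomes more exothermic across a period toward the halogens and less exothermic down a group.
These span different periods and groups, so the two trends combine.
H > Rb: H sits above Rb in group 1, so the down-group effect alone puts H higher.
Ge > H: period and group pull opposite ways; the across-period shift dominates (119 vs 73 kJ/mol).
S > Ge: relative to Ge, both the across-period and down-group shifts push S's electron affinity up.
Br > S: period and group pull opposite ways; the across-period shift dominates (325 vs 200 kJ/mol).
Approximate values (kJ/mol): H 73, S 200, Ge 119, Br 325, Rb 47.
So from lowest to highest: Rb < H < Ge < S < Br.

Rb < H < Ge < S < Br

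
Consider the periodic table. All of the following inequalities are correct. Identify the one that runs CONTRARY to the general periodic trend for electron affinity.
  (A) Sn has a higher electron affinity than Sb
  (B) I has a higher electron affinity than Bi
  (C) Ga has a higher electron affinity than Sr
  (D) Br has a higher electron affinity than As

(A)

The general trend: electron affinity increases across a period and decreases down a group.
(A) Sn (period 5, group 14) vs Sb (period 5, group 15): the stated order contradicts the simple trend.
(B) I (period 5, group 17) vs Bi (period 6, group 15): the stated order agrees with the simple trend.
(C) Ga (period 4, group 13) vs Sr (period 5, group 2): the stated order agrees with the simple trend.
(D) Br (period 4, group 17) vs As (period 4, group 15): the stated order agrees with the simple trend.
The exception is (A): adding an electron to Sb's half-filled 5p³ is unfavourable, so Sn has the more exothermic EA.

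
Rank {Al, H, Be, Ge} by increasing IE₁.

H is in period 1, group 1; Be is in period 2, group 2; Al is in period 3, group 13; Ge is in period 4, group 14.
First ionization energy rises across a period (greater Z_eff holds electrons more tightly) and falls down a group (valence electrons are farther from the nucleus).
These sit on a diagonal, where the across-period and down-group effects partly cancel.
Ge > Al: the two effects oppose for this pair; the across-period effect wins (762 vs 578 kJ/mol).
Be > Ge: period and group pull opposite ways; the down-group shift dominates (900 vs 762 kJ/mol).
H > Be: period and group pull opposite ways; the down-group shift dominates (1312 vs 900 kJ/mol).
Approximate values (kJ/mol): H 1312, Be 900, Al 578, Ge 762.
So from lowest to highest: Al < Ge < Be < H.

Al, Ge, Be, H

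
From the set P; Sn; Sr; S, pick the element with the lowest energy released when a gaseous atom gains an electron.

Sr

P is in period 3, group 15; S is in period 3, group 16; Sr is in period 5, group 2; Sn is in period 5, group 14.
Atoms with high Z_eff and room in the valence shell (especially the halogens) have the most exothermic electron affinities.
Here both period and group differ, so the two effects have to be weighed against each other.
P > Sr: both effects reinforce here, so P is clearly the higher of the two.
Sn > P: this pair runs against the simple trend — see the exception note.
S > Sn: relative to Sn, both the across-period and down-group shifts push S's electron affinity up.
Note the exception: Sn has a higher electron affinity than P, contrary to the simple trend — adding an electron to P's half-filled np³ subshell costs electron-pairing energy.
Approximate values (kJ/mol): P 72, S 200, Sr 5, Sn 107.
The lowest energy released when a gaseous atom gains an electron among these belongs to Sr.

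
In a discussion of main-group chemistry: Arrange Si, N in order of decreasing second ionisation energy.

N, Si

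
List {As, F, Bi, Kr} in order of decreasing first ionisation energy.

F > Kr > As > Bi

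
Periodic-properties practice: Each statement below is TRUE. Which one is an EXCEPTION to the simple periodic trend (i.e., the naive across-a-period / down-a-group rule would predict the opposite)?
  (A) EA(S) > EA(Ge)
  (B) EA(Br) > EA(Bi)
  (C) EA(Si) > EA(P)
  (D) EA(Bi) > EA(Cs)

(C)

The general trend: electron affinity increases across a period and decreases down a group.
(A) S (period 3, group 16) vs Ge (period 4, group 14): the stated order agrees with the simple trend.
(B) Br (period 4, group 17) vs Bi (period 6, group 15): the stated order agrees with the simple trend.
(C) Si (period 3, group 14) vs P (period 3, group 15): the stated order contradicts the simple trend.
(D) Bi (period 6, group 15) vs Cs (period 6, group 1): the stated order agrees with the simple trend.
The exception is (C): adding an electron to P's half-filled 3p³ is unfavourable, so Si (3p²) has the more exothermic EA.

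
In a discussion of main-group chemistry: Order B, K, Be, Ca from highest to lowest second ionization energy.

K, B, Be, Ca

After 1 electron has been removed, what remains? B⁺ still has 2 valence electrons; K⁺ is the bare [Ar] core; Be⁺ still has 1 valence electron; Ca⁺ still has 1 valence electron.
Core electrons are held far more tightly than valence electrons, so K tops the IE_2 order.
Valence configurations: B⁺ [He]2s², Be⁺ [He]2s¹, Ca⁺ [Ar]4s¹.
The numbers (kJ/mol): B 2427, K 3052, Be 1757, Ca 1145.
So the second ionization energies run Ca < Be < B < K.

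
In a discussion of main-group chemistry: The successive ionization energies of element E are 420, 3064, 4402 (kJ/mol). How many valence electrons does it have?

Look for the largest jump between consecutive ionization energies: IE2/IE1 ≈ 7.3, far larger than any earlier ratio.
That jump marks the point where a core electron is being removed. So the atom has 1 valence electron.

1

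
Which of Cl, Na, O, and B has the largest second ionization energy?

Na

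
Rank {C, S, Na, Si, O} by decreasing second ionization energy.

Na > O > C > S > Si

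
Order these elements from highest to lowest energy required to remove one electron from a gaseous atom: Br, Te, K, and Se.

Br > Se > Te > K

First ionization energy rises across a period (greater Z_eff holds electrons more tightly) and falls down a group (valence electrons are farther from the nucleus).
Neither a single period nor a single group — weigh both effects.
Te > K: period and group pull opposite ways; the across-period shift dominates (869 vs 419 kJ/mol).
Se > Te: they share group 16; the group trend gives Se the larger value.
Br > Se: both are in period 4; the period trend gives Br the larger value.
For reference (kJ/mol): K 419, Se 941, Br 1140, Te 869.
So from highest to lowest: Br > Se > Te > K.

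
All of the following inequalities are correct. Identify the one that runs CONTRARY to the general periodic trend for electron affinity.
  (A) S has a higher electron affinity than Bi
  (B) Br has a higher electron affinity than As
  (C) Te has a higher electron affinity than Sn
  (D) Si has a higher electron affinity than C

The general trend: electron affinity increases across a period and decreases down a group.
(A) S (period 3, group 16) vs Bi (period 6, group 15): the stated order agrees with the simple trend.
(B) Br (period 4, group 17) vs As (period 4, group 15): the stated order agrees with the simple trend.
(C) Te (period 5, group 16) vs Sn (period 5, group 14): the stated order agrees with the simple trend.
(D) Si (period 3, group 14) vs C (period 2, group 14): the stated order contradicts the simple trend.
The exception is (D): Si's larger, more diffuse 3p orbitals accept an added electron slightly more readily than C's compact 2p.

(D)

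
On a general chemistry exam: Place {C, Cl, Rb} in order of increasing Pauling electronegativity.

Rb < C < Cl

C is in period 2, group 14; Cl is in period 3, group 17; Rb is in period 5, group 1.
EN rises left→right (higher Z_eff, smaller atoms) and falls top→bottom (larger, more shielded atoms).
These span different periods and groups, so the two trends combine.
C > Rb: relative to Rb, both the across-period and down-group shifts push C's electronegativity up.
Cl > C: period and group pull opposite ways; the across-period shift dominates (3.16 vs 2.55).
Tabulated electronegativity (Pauling): C 2.55, Cl 3.16, Rb 0.82.
So from lowest to highest: Rb < C < Cl.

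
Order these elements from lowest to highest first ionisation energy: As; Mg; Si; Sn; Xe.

Mg is in period 3, group 2; Si is in period 3, group 14; As is in period 4, group 15; Sn is in period 5, group 14; Xe is in period 5, group 18.
First ionization energy rises across a period (greater Z_eff holds electrons more tightly) and falls down a group (valence electrons are farther from the nucleus).
Here both period and group differ, so the two effects have to be weighed against each other.
Mg > Sn: period and group pull opposite ways; the down-group shift dominates (738 vs 709 kJ/mol).
Si > Mg: both are in period 3; the period trend gives Si the larger value.
As > Si: the two effects oppose for this pair; the across-period effect wins (947 vs 786 kJ/mol).
Xe > As: the two effects oppose for this pair; the across-period effect wins (1170 vs 947 kJ/mol).
For reference (kJ/mol): Mg 738, Si 786, As 947, Sn 709, Xe 1170.
So from lowest to highest: Sn < Mg < Si < As < Xe.

Sn, Mg, Si, As, Xe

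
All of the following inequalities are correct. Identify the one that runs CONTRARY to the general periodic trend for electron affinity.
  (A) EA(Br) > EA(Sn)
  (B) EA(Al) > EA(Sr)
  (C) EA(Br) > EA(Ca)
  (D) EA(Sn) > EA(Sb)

(D)

The general trend: electron affinity increases across a period and decreases down a group.
(A) Br (period 4, group 17) vs Sn (period 5, group 14): the stated order agrees with the simple trend.
(B) Al (period 3, group 13) vs Sr (period 5, group 2): the stated order agrees with the simple trend.
(C) Br (period 4, group 17) vs Ca (period 4, group 2): the stated order agrees with the simple trend.
(D) Sn (period 5, group 14) vs Sb (period 5, group 15): the stated order contradicts the simple trend.
The exception is (D): adding an electron to Sb's half-filled 5p³ is unfavourable, so Sn has the more exothermic EA.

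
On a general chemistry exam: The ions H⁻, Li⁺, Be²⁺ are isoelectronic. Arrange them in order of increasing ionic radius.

Be²⁺ < Li⁺ < H⁻

All of these have 2 electrons, so size is governed by nuclear charge alone: the more protons, the stronger the pull on the same electron cloud, and the smaller the ion.
Nuclear charges: Be²⁺ (Z=4), Li⁺ (Z=3), H⁻ (Z=1).
Smallest to largest: Be²⁺ < Li⁺ < H⁻.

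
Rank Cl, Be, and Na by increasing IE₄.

IE_4 is the cost of taking one more electron from the +3 cation: Cl³⁺ still has 4 valence electrons; Be³⁺ is already 1 electron into the core; Na³⁺ is already 2 electrons into the core.
Breaking into a closed-shell core is much more expensive than removing a leftover valence electron — Na and Be have the largest IE_4 here.
Tabulated IE_4 (kJ/mol): Cl 5159, Be 21007, Na 9543.
Putting it together, IE_4: Cl < Na < Be.

Cl, Na, Be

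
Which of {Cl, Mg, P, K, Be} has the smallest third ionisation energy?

P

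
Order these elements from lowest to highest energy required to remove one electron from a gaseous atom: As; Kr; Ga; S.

Ga, As, S, Kr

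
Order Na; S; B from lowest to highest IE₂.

S < B < Na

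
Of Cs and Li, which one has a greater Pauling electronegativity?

Li is in period 2, group 1; Cs is in period 6, group 1.
Smaller atoms with higher effective nuclear charge are more electronegative.
All are in group 1, so electronegativity increases up the group.
So Li has the greater Pauling electronegativity (Li > Cs).

Li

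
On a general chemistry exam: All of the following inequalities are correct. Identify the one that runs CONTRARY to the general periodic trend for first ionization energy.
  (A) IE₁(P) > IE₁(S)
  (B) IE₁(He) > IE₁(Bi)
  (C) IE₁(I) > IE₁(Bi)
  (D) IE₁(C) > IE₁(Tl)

The general trend: first ionization energy increases across a period and decreases down a group.
(A) P (period 3, group 15) vs S (period 3, group 16): the stated order contradicts the simple trend.
(B) He (period 1, group 18) vs Bi (period 6, group 15): the stated order agrees with the simple trend.
(C) I (period 5, group 17) vs Bi (period 6, group 15): the stated order agrees with the simple trend.
(D) C (period 2, group 14) vs Tl (period 6, group 13): the stated order agrees with the simple trend.
The exception is (A): S (3p⁴) ionizes more easily than half-filled P (3p³) because the paired 3p electron in S is pushed out by e⁻–e⁻ repulsion.

(A)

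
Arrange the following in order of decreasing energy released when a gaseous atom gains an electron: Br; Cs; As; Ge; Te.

Atoms with high Z_eff and room in the valence shell (especially the halogens) have the most exothermic electron affinities.
Neither a single period nor a single group — weigh both effects.
As > Cs: relative to Cs, both the across-period and down-group shifts push As's electron affinity up.
Ge > As: this pair runs against the simple trend — see the exception note.
Te > Ge: the two effects oppose for this pair; the across-period effect wins (190 vs 119 kJ/mol).
Br > Te: relative to Te, both the across-period and down-group shifts push Br's electron affinity up.
Note the exception: Ge has a higher electron affinity than As, contrary to the simple trend — adding an electron to As's half-filled 4p³ is unfavourable, so Ge (4p²) has the more exothermic EA.
Approximate values (kJ/mol): Ge 119, As 78, Br 325, Te 190, Cs 46.
So from highest to lowest: Br > Te > Ge > As > Cs.

Br > Te > Ge > As > Cs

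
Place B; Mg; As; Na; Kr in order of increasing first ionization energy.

Na < Mg < B < As < Kr

B is in period 2, group 13; Na is in period 3, group 1; Mg is in period 3, group 2; As is in period 4, group 15; Kr is in period 4, group 18.
Removing the outermost electron gets harder across a period and easier down a group.
Neither a single period nor a single group — weigh both effects.
Mg > Na: Mg lies to the right of Na in period 3, so the across-period effect alone puts Mg higher.
B > Mg: relative to Mg, both the across-period and down-group shifts push B's first ionization energy up.
As > B: period and group pull opposite ways; the across-period shift dominates (947 vs 801 kJ/mol).
Kr > As: both are in period 4; the period trend gives Kr the larger value.
Approximate values (kJ/mol): B 801, Na 496, Mg 738, As 947, Kr 1351.
So from lowest to highest: Na < Mg < B < As < Kr.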